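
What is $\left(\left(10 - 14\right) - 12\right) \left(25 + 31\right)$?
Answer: $-896$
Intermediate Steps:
$\left(\left(10 - 14\right) - 12\right) \left(25 + 31\right) = \left(-4 - 12\right) 56 = \left(-16\right) 56 = -896$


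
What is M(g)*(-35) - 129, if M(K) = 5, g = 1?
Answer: -304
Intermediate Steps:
M(g)*(-35) - 129 = 5*(-35) - 129 = -175 - 129 = -304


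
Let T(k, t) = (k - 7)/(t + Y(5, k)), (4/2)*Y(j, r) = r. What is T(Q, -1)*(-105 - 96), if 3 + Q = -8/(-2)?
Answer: -2412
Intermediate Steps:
Y(j, r) = r/2
Q = 1 (Q = -3 - 8/(-2) = -3 - 8*(-½) = -3 + 4 = 1)
T(k, t) = (-7 + k)/(t + k/2) (T(k, t) = (k - 7)/(t + k/2) = (-7 + k)/(t + k/2))
T(Q, -1)*(-105 - 96) = (2*(-7 + 1)/(1 + 2*(-1)))*(-105 - 96) = (2*(-6)/(1 - 2))*(-201) = (2*(-6)/(-1))*(-201) = (2*(-1)*(-6))*(-201) = 12*(-201) = -2412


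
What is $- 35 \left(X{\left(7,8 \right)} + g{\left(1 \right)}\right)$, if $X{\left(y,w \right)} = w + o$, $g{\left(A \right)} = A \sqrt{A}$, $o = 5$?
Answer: $-490$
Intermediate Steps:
$g{\left(A \right)} = A^{\frac{3}{2}}$
$X{\left(y,w \right)} = 5 + w$ ($X{\left(y,w \right)} = w + 5 = 5 + w$)
$- 35 \left(X{\left(7,8 \right)} + g{\left(1 \right)}\right) = - 35 \left(\left(5 + 8\right) + 1^{\frac{3}{2}}\right) = - 35 \left(13 + 1\right) = \left(-35\right) 14 = -490$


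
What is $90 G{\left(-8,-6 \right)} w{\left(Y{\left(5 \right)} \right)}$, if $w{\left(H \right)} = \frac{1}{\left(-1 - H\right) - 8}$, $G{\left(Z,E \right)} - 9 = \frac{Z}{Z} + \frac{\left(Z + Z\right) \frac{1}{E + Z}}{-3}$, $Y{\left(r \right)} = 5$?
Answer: $- \frac{3030}{49} \approx -61.837$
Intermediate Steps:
$G{\left(Z,E \right)} = 10 - \frac{2 Z}{3 \left(E + Z\right)}$ ($G{\left(Z,E \right)} = 9 + \left(\frac{Z}{Z} + \frac{\left(Z + Z\right) \frac{1}{E + Z}}{-3}\right) = 9 + \left(1 + \frac{2 Z}{E + Z} \left(- \frac{1}{3}\right)\right) = 9 - \left(-1 + \frac{2 Z}{3 \left(E + Z\right)}\right) = 10 - \frac{2 Z}{3 \left(E + Z\right)}$)
$w{\left(H \right)} = \frac{1}{-9 - H}$
$90 G{\left(-8,-6 \right)} w{\left(Y{\left(5 \right)} \right)} = 90 \frac{10 \left(-6\right) + \frac{28}{3} \left(-8\right)}{-6 - 8} \left(- \frac{1}{9 + 5}\right) = 90 \frac{-60 - \frac{224}{3}}{-14} \left(- \frac{1}{14}\right) = 90 \left(\left(- \frac{1}{14}\right) \left(- \frac{404}{3}\right)\right) \left(\left(-1\right) \frac{1}{14}\right) = 90 \cdot \frac{202}{21} \left(- \frac{1}{14}\right) = \frac{6060}{7} \left(- \frac{1}{14}\right) = - \frac{3030}{49}$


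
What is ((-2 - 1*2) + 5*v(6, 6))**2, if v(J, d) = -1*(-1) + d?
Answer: 961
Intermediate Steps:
v(J, d) = 1 + d
((-2 - 1*2) + 5*v(6, 6))**2 = ((-2 - 1*2) + 5*(1 + 6))**2 = ((-2 - 2) + 5*7)**2 = (-4 + 35)**2 = 31**2 = 961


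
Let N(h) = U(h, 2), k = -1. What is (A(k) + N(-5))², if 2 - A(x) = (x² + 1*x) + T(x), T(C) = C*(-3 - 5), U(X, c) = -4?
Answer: 100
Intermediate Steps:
N(h) = -4
T(C) = -8*C (T(C) = C*(-8) = -8*C)
A(x) = 2 - x² + 7*x (A(x) = 2 - ((x² + 1*x) - 8*x) = 2 - ((x² + x) - 8*x) = 2 - ((x + x²) - 8*x) = 2 - (x² - 7*x) = 2 + (-x² + 7*x) = 2 - x² + 7*x)
(A(k) + N(-5))² = ((2 - 1*(-1)² + 7*(-1)) - 4)² = ((2 - 1*1 - 7) - 4)² = ((2 - 1 - 7) - 4)² = (-6 - 4)² = (-10)² = 100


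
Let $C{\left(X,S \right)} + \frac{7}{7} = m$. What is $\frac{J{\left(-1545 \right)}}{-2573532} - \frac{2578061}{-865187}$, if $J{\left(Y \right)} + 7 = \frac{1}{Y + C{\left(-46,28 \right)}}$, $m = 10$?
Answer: $\frac{10190943034866083}{3420036757223424} \approx 2.9798$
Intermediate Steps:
$C{\left(X,S \right)} = 9$ ($C{\left(X,S \right)} = -1 + 10 = 9$)
$J{\left(Y \right)} = -7 + \frac{1}{9 + Y}$ ($J{\left(Y \right)} = -7 + \frac{1}{Y + 9} = -7 + \frac{1}{9 + Y}$)
$\frac{J{\left(-1545 \right)}}{-2573532} - \frac{2578061}{-865187} = \frac{\frac{1}{9 - 1545} \left(-62 - -10815\right)}{-2573532} - \frac{2578061}{-865187} = \frac{-62 + 10815}{-1536} \left(- \frac{1}{2573532}\right) - - \frac{2578061}{865187} = \left(- \frac{1}{1536}\right) 10753 \left(- \frac{1}{2573532}\right) + \frac{2578061}{865187} = \left(- \frac{10753}{1536}\right) \left(- \frac{1}{2573532}\right) + \frac{2578061}{865187} = \frac{10753}{3952945152} + \frac{2578061}{865187} = \frac{10190943034866083}{3420036757223424}$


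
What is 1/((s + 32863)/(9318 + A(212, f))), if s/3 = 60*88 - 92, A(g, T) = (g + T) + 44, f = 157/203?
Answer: 1943679/9830681 ≈ 0.19772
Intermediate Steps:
f = 157/203 (f = 157*(1/203) = 157/203 ≈ 0.77340)
A(g, T) = 44 + T + g (A(g, T) = (T + g) + 44 = 44 + T + g)
s = 15564 (s = 3*(60*88 - 92) = 3*(5280 - 92) = 3*5188 = 15564)
1/((s + 32863)/(9318 + A(212, f))) = 1/((15564 + 32863)/(9318 + (44 + 157/203 + 212))) = 1/(48427/(9318 + 52125/203)) = 1/(48427/(1943679/203)) = 1/(48427*(203/1943679)) = 1/(9830681/1943679) = 1943679/9830681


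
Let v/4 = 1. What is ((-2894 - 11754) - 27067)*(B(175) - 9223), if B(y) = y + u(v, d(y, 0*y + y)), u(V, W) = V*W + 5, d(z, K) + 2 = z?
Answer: 348361965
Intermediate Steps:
d(z, K) = -2 + z
v = 4 (v = 4*1 = 4)
u(V, W) = 5 + V*W
B(y) = -3 + 5*y (B(y) = y + (5 + 4*(-2 + y)) = y + (5 + (-8 + 4*y)) = y + (-3 + 4*y) = -3 + 5*y)
((-2894 - 11754) - 27067)*(B(175) - 9223) = ((-2894 - 11754) - 27067)*((-3 + 5*175) - 9223) = (-14648 - 27067)*((-3 + 875) - 9223) = -41715*(872 - 9223) = -41715*(-8351) = 348361965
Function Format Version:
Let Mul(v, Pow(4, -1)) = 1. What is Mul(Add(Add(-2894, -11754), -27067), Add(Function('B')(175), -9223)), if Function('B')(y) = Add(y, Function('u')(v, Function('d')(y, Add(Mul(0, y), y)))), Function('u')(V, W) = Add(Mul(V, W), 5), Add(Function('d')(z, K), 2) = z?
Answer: 348361965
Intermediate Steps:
Function('d')(z, K) = Add(-2, z)
v = 4 (v = Mul(4, 1) = 4)
Function('u')(V, W) = Add(5, Mul(V, W))
Function('B')(y) = Add(-3, Mul(5, y)) (Function('B')(y) = Add(y, Add(5, Mul(4, Add(-2, y)))) = Add(y, Add(5, Add(-8, Mul(4, y)))) = Add(y, Add(-3, Mul(4, y))) = Add(-3, Mul(5, y)))
Mul(Add(Add(-2894, -11754), -27067), Add(Function('B')(175), -9223)) = Mul(Add(Add(-2894, -11754), -27067), Add(Add(-3, Mul(5, 175)), -9223)) = Mul(Add(-14648, -27067), Add(Add(-3, 875), -9223)) = Mul(-41715, Add(872, -9223)) = Mul(-41715, -8351) = 348361965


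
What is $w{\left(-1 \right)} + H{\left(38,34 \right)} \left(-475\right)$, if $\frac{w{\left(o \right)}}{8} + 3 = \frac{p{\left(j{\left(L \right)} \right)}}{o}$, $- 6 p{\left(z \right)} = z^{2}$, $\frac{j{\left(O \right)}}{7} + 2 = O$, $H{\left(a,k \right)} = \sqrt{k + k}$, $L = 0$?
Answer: $\frac{712}{3} - 950 \sqrt{17} \approx -3679.6$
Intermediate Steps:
$H{\left(a,k \right)} = \sqrt{2} \sqrt{k}$ ($H{\left(a,k \right)} = \sqrt{2 k} = \sqrt{2} \sqrt{k}$)
$j{\left(O \right)} = -14 + 7 O$
$p{\left(z \right)} = - \frac{z^{2}}{6}$
$w{\left(o \right)} = -24 - \frac{784}{3 o}$ ($w{\left(o \right)} = -24 + 8 \frac{\left(- \frac{1}{6}\right) \left(-14 + 7 \cdot 0\right)^{2}}{o} = -24 + 8 \frac{\left(- \frac{1}{6}\right) \left(-14 + 0\right)^{2}}{o} = -24 + 8 \frac{\left(- \frac{1}{6}\right) \left(-14\right)^{2}}{o} = -24 + 8 \frac{\left(- \frac{1}{6}\right) 196}{o} = -24 + 8 \left(- \frac{98}{3 o}\right) = -24 - \frac{784}{3 o}$)
$w{\left(-1 \right)} + H{\left(38,34 \right)} \left(-475\right) = \left(-24 - \frac{784}{3 \left(-1\right)}\right) + \sqrt{2} \sqrt{34} \left(-475\right) = \left(-24 - - \frac{784}{3}\right) + 2 \sqrt{17} \left(-475\right) = \left(-24 + \frac{784}{3}\right) - 950 \sqrt{17} = \frac{712}{3} - 950 \sqrt{17}$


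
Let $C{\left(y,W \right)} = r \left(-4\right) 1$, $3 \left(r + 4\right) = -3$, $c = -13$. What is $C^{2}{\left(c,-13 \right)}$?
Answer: $400$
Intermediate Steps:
$r = -5$ ($r = -4 + \frac{1}{3} \left(-3\right) = -4 - 1 = -5$)
$C{\left(y,W \right)} = 20$ ($C{\left(y,W \right)} = \left(-5\right) \left(-4\right) 1 = 20 \cdot 1 = 20$)
$C^{2}{\left(c,-13 \right)} = 20^{2} = 400$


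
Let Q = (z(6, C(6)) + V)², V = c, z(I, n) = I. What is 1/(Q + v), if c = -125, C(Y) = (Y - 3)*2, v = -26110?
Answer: -1/11949 ≈ -8.3689e-5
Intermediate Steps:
C(Y) = -6 + 2*Y (C(Y) = (-3 + Y)*2 = -6 + 2*Y)
V = -125
Q = 14161 (Q = (6 - 125)² = (-119)² = 14161)
1/(Q + v) = 1/(14161 - 26110) = 1/(-11949) = -1/11949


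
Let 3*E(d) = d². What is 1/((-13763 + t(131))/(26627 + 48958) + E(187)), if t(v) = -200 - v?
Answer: 75585/881029861 ≈ 8.5792e-5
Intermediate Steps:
E(d) = d²/3
1/((-13763 + t(131))/(26627 + 48958) + E(187)) = 1/((-13763 + (-200 - 1*131))/(26627 + 48958) + (⅓)*187²) = 1/((-13763 + (-200 - 131))/75585 + (⅓)*34969) = 1/((-13763 - 331)*(1/75585) + 34969/3) = 1/(-14094*1/75585 + 34969/3) = 1/(-4698/25195 + 34969/3) = 1/(881029861/75585) = 75585/881029861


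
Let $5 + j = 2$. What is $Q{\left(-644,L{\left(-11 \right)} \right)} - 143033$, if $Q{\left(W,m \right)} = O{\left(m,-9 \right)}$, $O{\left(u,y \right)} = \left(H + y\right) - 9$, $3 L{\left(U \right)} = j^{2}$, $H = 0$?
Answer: $-143051$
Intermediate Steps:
$j = -3$ ($j = -5 + 2 = -3$)
$L{\left(U \right)} = 3$ ($L{\left(U \right)} = \frac{\left(-3\right)^{2}}{3} = \frac{1}{3} \cdot 9 = 3$)
$O{\left(u,y \right)} = -9 + y$ ($O{\left(u,y \right)} = \left(0 + y\right) - 9 = y - 9 = -9 + y$)
$Q{\left(W,m \right)} = -18$ ($Q{\left(W,m \right)} = -9 - 9 = -18$)
$Q{\left(-644,L{\left(-11 \right)} \right)} - 143033 = -18 - 143033 = -143051$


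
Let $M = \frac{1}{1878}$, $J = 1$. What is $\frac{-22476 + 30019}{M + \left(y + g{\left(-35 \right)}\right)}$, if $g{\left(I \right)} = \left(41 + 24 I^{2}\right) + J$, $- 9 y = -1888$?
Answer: $\frac{42497262}{167058119} \approx 0.25439$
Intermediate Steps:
$y = \frac{1888}{9}$ ($y = \left(- \frac{1}{9}\right) \left(-1888\right) = \frac{1888}{9} \approx 209.78$)
$M = \frac{1}{1878} \approx 0.00053248$
$g{\left(I \right)} = 42 + 24 I^{2}$ ($g{\left(I \right)} = \left(41 + 24 I^{2}\right) + 1 = 42 + 24 I^{2}$)
$\frac{-22476 + 30019}{M + \left(y + g{\left(-35 \right)}\right)} = \frac{-22476 + 30019}{\frac{1}{1878} + \left(\frac{1888}{9} + \left(42 + 24 \left(-35\right)^{2}\right)\right)} = \frac{7543}{\frac{1}{1878} + \left(\frac{1888}{9} + \left(42 + 24 \cdot 1225\right)\right)} = \frac{7543}{\frac{1}{1878} + \left(\frac{1888}{9} + \left(42 + 29400\right)\right)} = \frac{7543}{\frac{1}{1878} + \left(\frac{1888}{9} + 29442\right)} = \frac{7543}{\frac{1}{1878} + \frac{266866}{9}} = \frac{7543}{\frac{167058119}{5634}} = 7543 \cdot \frac{5634}{167058119} = \frac{42497262}{167058119}$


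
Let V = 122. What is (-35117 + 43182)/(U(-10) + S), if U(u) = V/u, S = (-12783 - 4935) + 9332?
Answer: -40325/41991 ≈ -0.96033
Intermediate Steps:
S = -8386 (S = -17718 + 9332 = -8386)
U(u) = 122/u
(-35117 + 43182)/(U(-10) + S) = (-35117 + 43182)/(122/(-10) - 8386) = 8065/(122*(-1/10) - 8386) = 8065/(-61/5 - 8386) = 8065/(-41991/5) = 8065*(-5/41991) = -40325/41991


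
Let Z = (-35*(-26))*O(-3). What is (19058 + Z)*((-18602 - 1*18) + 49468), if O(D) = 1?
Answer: 615972864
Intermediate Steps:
Z = 910 (Z = -35*(-26)*1 = 910*1 = 910)
(19058 + Z)*((-18602 - 1*18) + 49468) = (19058 + 910)*((-18602 - 1*18) + 49468) = 19968*((-18602 - 18) + 49468) = 19968*(-18620 + 49468) = 19968*30848 = 615972864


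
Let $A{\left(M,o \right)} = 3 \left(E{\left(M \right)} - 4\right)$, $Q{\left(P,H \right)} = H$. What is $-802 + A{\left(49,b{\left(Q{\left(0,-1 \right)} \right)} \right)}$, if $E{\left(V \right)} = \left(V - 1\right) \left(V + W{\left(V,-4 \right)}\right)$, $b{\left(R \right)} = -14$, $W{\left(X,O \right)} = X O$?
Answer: $-21982$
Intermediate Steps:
$W{\left(X,O \right)} = O X$
$E{\left(V \right)} = - 3 V \left(-1 + V\right)$ ($E{\left(V \right)} = \left(V - 1\right) \left(V - 4 V\right) = \left(-1 + V\right) \left(- 3 V\right) = - 3 V \left(-1 + V\right)$)
$A{\left(M,o \right)} = -12 + 9 M \left(1 - M\right)$ ($A{\left(M,o \right)} = 3 \left(3 M \left(1 - M\right) - 4\right) = 3 \left(-4 + 3 M \left(1 - M\right)\right) = -12 + 9 M \left(1 - M\right)$)
$-802 + A{\left(49,b{\left(Q{\left(0,-1 \right)} \right)} \right)} = -802 - \left(-429 + 21609\right) = -802 - 21180 = -21982$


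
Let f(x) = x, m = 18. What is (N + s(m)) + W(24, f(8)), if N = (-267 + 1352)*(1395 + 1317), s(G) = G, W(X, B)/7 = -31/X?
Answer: 70620695/24 ≈ 2.9425e+6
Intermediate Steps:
W(X, B) = -217/X (W(X, B) = 7*(-31/X) = -217/X)
N = 2942520 (N = 1085*2712 = 2942520)
(N + s(m)) + W(24, f(8)) = (2942520 + 18) - 217/24 = 2942538 - 217*1/24 = 2942538 - 217/24 = 70620695/24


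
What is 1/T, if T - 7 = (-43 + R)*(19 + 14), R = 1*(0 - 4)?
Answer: -1/1544 ≈ -0.00064767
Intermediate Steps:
R = -4 (R = 1*(-4) = -4)
T = -1544 (T = 7 + (-43 - 4)*(19 + 14) = 7 - 47*33 = 7 - 1551 = -1544)
1/T = 1/(-1544) = -1/1544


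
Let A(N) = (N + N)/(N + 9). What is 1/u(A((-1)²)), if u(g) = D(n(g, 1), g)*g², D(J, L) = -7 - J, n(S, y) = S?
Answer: -125/36 ≈ -3.4722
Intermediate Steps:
A(N) = 2*N/(9 + N) (A(N) = (2*N)/(9 + N) = 2*N/(9 + N))
u(g) = g²*(-7 - g) (u(g) = (-7 - g)*g² = g²*(-7 - g))
1/u(A((-1)²)) = 1/((2*(-1)²/(9 + (-1)²))²*(-7 - 2*(-1)²/(9 + (-1)²))) = 1/((2*1/(9 + 1))²*(-7 - 2/(9 + 1))) = 1/((2*1/10)²*(-7 - 2/10)) = 1/((2*1*(⅒))²*(-7 - 2/10)) = 1/((⅕)²*(-7 - 1*⅕)) = 1/((-7 - ⅕)/25) = 1/((1/25)*(-36/5)) = 1/(-36/125) = -125/36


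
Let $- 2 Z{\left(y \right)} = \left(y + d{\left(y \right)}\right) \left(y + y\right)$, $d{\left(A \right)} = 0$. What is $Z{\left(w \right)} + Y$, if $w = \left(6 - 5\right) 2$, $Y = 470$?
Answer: $466$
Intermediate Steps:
$w = 2$ ($w = 1 \cdot 2 = 2$)
$Z{\left(y \right)} = - y^{2}$ ($Z{\left(y \right)} = - \frac{\left(y + 0\right) \left(y + y\right)}{2} = - \frac{y 2 y}{2} = - \frac{2 y^{2}}{2} = - y^{2}$)
$Z{\left(w \right)} + Y = - 2^{2} + 470 = \left(-1\right) 4 + 470 = -4 + 470 = 466$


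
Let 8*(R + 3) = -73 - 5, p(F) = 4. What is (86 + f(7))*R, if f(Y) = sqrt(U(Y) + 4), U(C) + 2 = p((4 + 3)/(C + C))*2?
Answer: -2193/2 - 51*sqrt(10)/4 ≈ -1136.8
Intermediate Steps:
R = -51/4 (R = -3 + (-73 - 5)/8 = -3 + (1/8)*(-78) = -3 - 39/4 = -51/4 ≈ -12.750)
U(C) = 6 (U(C) = -2 + 4*2 = -2 + 8 = 6)
f(Y) = sqrt(10) (f(Y) = sqrt(6 + 4) = sqrt(10))
(86 + f(7))*R = (86 + sqrt(10))*(-51/4) = -2193/2 - 51*sqrt(10)/4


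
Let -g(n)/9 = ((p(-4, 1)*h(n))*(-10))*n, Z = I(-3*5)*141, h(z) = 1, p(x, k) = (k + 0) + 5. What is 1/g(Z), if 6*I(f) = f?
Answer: -1/190350 ≈ -5.2535e-6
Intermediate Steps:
p(x, k) = 5 + k (p(x, k) = k + 5 = 5 + k)
I(f) = f/6
Z = -705/2 (Z = ((-3*5)/6)*141 = ((⅙)*(-15))*141 = -5/2*141 = -705/2 ≈ -352.50)
g(n) = 540*n (g(n) = -9*((5 + 1)*1)*(-10)*n = -9*(6*1)*(-10)*n = -9*6*(-10)*n = -(-540)*n = 540*n)
1/g(Z) = 1/(540*(-705/2)) = 1/(-190350) = -1/190350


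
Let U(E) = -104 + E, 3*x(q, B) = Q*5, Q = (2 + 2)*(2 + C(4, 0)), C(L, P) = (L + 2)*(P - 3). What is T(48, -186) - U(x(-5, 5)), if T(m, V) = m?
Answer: 776/3 ≈ 258.67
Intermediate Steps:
C(L, P) = (-3 + P)*(2 + L) (C(L, P) = (2 + L)*(-3 + P) = (-3 + P)*(2 + L))
Q = -64 (Q = (2 + 2)*(2 + (-6 - 3*4 + 2*0 + 4*0)) = 4*(2 + (-6 - 12 + 0 + 0)) = 4*(2 - 18) = 4*(-16) = -64)
x(q, B) = -320/3 (x(q, B) = (-64*5)/3 = (1/3)*(-320) = -320/3)
T(48, -186) - U(x(-5, 5)) = 48 - (-104 - 320/3) = 48 - 1*(-632/3) = 48 + 632/3 = 776/3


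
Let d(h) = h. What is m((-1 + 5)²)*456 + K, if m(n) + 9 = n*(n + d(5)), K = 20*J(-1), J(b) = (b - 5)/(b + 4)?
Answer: 149072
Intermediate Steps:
J(b) = (-5 + b)/(4 + b)
K = -40 (K = 20*((-5 - 1)/(4 - 1)) = 20*(-6/3) = 20*((⅓)*(-6)) = 20*(-2) = -40)
m(n) = -9 + n*(5 + n) (m(n) = -9 + n*(n + 5) = -9 + n*(5 + n))
m((-1 + 5)²)*456 + K = (-9 + ((-1 + 5)²)² + 5*(-1 + 5)²)*456 - 40 = (-9 + (4²)² + 5*4²)*456 - 40 = (-9 + 16² + 5*16)*456 - 40 = (-9 + 256 + 80)*456 - 40 = 327*456 - 40 = 149112 - 40 = 149072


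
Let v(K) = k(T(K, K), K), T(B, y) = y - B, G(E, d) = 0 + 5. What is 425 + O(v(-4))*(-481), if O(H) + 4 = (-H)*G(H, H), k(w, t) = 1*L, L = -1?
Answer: -56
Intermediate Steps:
G(E, d) = 5
k(w, t) = -1 (k(w, t) = 1*(-1) = -1)
v(K) = -1
O(H) = -4 - 5*H (O(H) = -4 - H*5 = -4 - 5*H)
425 + O(v(-4))*(-481) = 425 + (-4 - 5*(-1))*(-481) = 425 + (-4 + 5)*(-481) = 425 + 1*(-481) = 425 - 481 = -56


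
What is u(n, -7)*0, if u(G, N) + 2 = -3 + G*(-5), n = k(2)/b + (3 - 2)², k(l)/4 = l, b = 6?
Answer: 0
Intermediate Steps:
k(l) = 4*l
n = 7/3 (n = (4*2)/6 + (3 - 2)² = 8*(⅙) + 1² = 4/3 + 1 = 7/3 ≈ 2.3333)
u(G, N) = -5 - 5*G (u(G, N) = -2 + (-3 + G*(-5)) = -2 + (-3 - 5*G) = -5 - 5*G)
u(n, -7)*0 = (-5 - 5*7/3)*0 = (-5 - 35/3)*0 = -50/3*0 = 0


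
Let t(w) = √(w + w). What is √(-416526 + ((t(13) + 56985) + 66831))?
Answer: √(-292710 + √26) ≈ 541.02*I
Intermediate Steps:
t(w) = √2*√w (t(w) = √(2*w) = √2*√w)
√(-416526 + ((t(13) + 56985) + 66831)) = √(-416526 + ((√2*√13 + 56985) + 66831)) = √(-416526 + ((√26 + 56985) + 66831)) = √(-416526 + ((56985 + √26) + 66831)) = √(-416526 + (123816 + √26)) = √(-292710 + √26)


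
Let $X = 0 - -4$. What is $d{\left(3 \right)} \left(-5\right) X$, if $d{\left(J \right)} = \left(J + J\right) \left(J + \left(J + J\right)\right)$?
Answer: $-1080$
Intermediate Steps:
$d{\left(J \right)} = 6 J^{2}$ ($d{\left(J \right)} = 2 J \left(J + 2 J\right) = 2 J 3 J = 6 J^{2}$)
$X = 4$ ($X = 0 + 4 = 4$)
$d{\left(3 \right)} \left(-5\right) X = 6 \cdot 3^{2} \left(-5\right) 4 = 6 \cdot 9 \left(-5\right) 4 = 54 \left(-5\right) 4 = \left(-270\right) 4 = -1080$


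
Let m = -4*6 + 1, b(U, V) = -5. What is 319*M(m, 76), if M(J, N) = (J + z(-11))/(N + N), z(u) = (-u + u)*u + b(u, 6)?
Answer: -2233/38 ≈ -58.763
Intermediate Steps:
z(u) = -5 (z(u) = (-u + u)*u - 5 = 0*u - 5 = 0 - 5 = -5)
m = -23 (m = -24 + 1 = -23)
M(J, N) = (-5 + J)/(2*N) (M(J, N) = (J - 5)/(N + N) = (-5 + J)/((2*N)) = (-5 + J)*(1/(2*N)) = (-5 + J)/(2*N))
319*M(m, 76) = 319*((½)*(-5 - 23)/76) = 319*((½)*(1/76)*(-28)) = 319*(-7/38) = -2233/38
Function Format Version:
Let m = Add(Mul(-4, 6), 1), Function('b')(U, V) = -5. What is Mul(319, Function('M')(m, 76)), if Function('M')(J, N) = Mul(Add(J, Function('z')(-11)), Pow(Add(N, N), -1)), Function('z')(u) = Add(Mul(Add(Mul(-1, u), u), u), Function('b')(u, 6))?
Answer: Rational(-2233, 38) ≈ -58.763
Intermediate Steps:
Function('z')(u) = -5 (Function('z')(u) = Add(Mul(Add(Mul(-1, u), u), u), -5) = Add(Mul(0, u), -5) = Add(0, -5) = -5)
m = -23 (m = Add(-24, 1) = -23)
Function('M')(J, N) = Mul(Rational(1, 2), Pow(N, -1), Add(-5, J)) (Function('M')(J, N) = Mul(Add(J, -5), Pow(Add(N, N), -1)) = Mul(Add(-5, J), Pow(Mul(2, N), -1)) = Mul(Add(-5, J), Mul(Rational(1, 2), Pow(N, -1))) = Mul(Rational(1, 2), Pow(N, -1), Add(-5, J)))
Mul(319, Function('M')(m, 76)) = Mul(319, Mul(Rational(1, 2), Pow(76, -1), Add(-5, -23))) = Mul(319, Mul(Rational(1, 2), Rational(1, 76), -28)) = Mul(319, Rational(-7, 38)) = Rational(-2233, 38)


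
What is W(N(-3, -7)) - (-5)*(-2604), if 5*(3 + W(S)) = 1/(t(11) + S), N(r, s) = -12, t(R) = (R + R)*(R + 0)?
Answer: -14976449/1150 ≈ -13023.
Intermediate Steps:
t(R) = 2*R**2 (t(R) = (2*R)*R = 2*R**2)
W(S) = -3 + 1/(5*(242 + S)) (W(S) = -3 + 1/(5*(2*11**2 + S)) = -3 + 1/(5*(2*121 + S)) = -3 + 1/(5*(242 + S)))
W(N(-3, -7)) - (-5)*(-2604) = (-3629 - 15*(-12))/(5*(242 - 12)) - (-5)*(-2604) = (1/5)*(-3629 + 180)/230 - 1*13020 = (1/5)*(1/230)*(-3449) - 13020 = -3449/1150 - 13020 = -14976449/1150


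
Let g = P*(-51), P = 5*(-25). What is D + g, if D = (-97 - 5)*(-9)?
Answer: 7293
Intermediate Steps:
P = -125
D = 918 (D = -102*(-9) = 918)
g = 6375 (g = -125*(-51) = 6375)
D + g = 918 + 6375 = 7293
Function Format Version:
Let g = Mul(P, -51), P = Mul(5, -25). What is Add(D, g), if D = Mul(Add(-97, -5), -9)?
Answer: 7293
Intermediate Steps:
P = -125
D = 918 (D = Mul(-102, -9) = 918)
g = 6375 (g = Mul(-125, -51) = 6375)
Add(D, g) = Add(918, 6375) = 7293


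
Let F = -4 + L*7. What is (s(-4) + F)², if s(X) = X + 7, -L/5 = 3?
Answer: 11236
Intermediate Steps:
L = -15 (L = -5*3 = -15)
s(X) = 7 + X
F = -109 (F = -4 - 15*7 = -4 - 105 = -109)
(s(-4) + F)² = ((7 - 4) - 109)² = (3 - 109)² = (-106)² = 11236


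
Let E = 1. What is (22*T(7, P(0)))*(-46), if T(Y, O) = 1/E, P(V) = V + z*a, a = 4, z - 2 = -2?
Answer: -1012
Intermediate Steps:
z = 0 (z = 2 - 2 = 0)
P(V) = V (P(V) = V + 0*4 = V + 0 = V)
T(Y, O) = 1 (T(Y, O) = 1/1 = 1)
(22*T(7, P(0)))*(-46) = (22*1)*(-46) = 22*(-46) = -1012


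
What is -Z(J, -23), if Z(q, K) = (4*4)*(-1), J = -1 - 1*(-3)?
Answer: 16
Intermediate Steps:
J = 2 (J = -1 + 3 = 2)
Z(q, K) = -16 (Z(q, K) = 16*(-1) = -16)
-Z(J, -23) = -1*(-16) = 16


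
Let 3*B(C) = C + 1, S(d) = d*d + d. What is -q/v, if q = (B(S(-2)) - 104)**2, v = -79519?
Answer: 10609/79519 ≈ 0.13341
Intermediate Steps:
S(d) = d + d**2 (S(d) = d**2 + d = d + d**2)
B(C) = 1/3 + C/3 (B(C) = (C + 1)/3 = (1 + C)/3 = 1/3 + C/3)
q = 10609 (q = ((1/3 + (-2*(1 - 2))/3) - 104)**2 = ((1/3 + (-2*(-1))/3) - 104)**2 = ((1/3 + (1/3)*2) - 104)**2 = ((1/3 + 2/3) - 104)**2 = (1 - 104)**2 = (-103)**2 = 10609)
-q/v = -10609/(-79519) = -10609*(-1)/79519 = -1*(-10609/79519) = 10609/79519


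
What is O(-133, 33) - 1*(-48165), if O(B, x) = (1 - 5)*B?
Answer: 48697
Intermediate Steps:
O(B, x) = -4*B
O(-133, 33) - 1*(-48165) = -4*(-133) - 1*(-48165) = 532 + 48165 = 48697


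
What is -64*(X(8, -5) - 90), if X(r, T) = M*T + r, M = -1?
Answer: 4928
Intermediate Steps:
X(r, T) = r - T (X(r, T) = -T + r = r - T)
-64*(X(8, -5) - 90) = -64*((8 - 1*(-5)) - 90) = -64*((8 + 5) - 90) = -64*(13 - 90) = -64*(-77) = 4928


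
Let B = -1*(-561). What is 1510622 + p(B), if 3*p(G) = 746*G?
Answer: 1650124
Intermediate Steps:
B = 561
p(G) = 746*G/3 (p(G) = (746*G)/3 = 746*G/3)
1510622 + p(B) = 1510622 + (746/3)*561 = 1510622 + 139502 = 1650124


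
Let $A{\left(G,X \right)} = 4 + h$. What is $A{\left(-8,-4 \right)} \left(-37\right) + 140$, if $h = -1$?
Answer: $29$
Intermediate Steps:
$A{\left(G,X \right)} = 3$ ($A{\left(G,X \right)} = 4 - 1 = 3$)
$A{\left(-8,-4 \right)} \left(-37\right) + 140 = 3 \left(-37\right) + 140 = -111 + 140 = 29$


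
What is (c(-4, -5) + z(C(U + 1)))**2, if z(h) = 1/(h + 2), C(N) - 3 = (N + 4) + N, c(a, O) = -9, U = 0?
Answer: 9604/121 ≈ 79.372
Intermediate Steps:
C(N) = 7 + 2*N (C(N) = 3 + ((N + 4) + N) = 3 + ((4 + N) + N) = 3 + (4 + 2*N) = 7 + 2*N)
z(h) = 1/(2 + h)
(c(-4, -5) + z(C(U + 1)))**2 = (-9 + 1/(2 + (7 + 2*(0 + 1))))**2 = (-9 + 1/(2 + (7 + 2*1)))**2 = (-9 + 1/(2 + (7 + 2)))**2 = (-9 + 1/(2 + 9))**2 = (-9 + 1/11)**2 = (-98/11)**2 = 9604/121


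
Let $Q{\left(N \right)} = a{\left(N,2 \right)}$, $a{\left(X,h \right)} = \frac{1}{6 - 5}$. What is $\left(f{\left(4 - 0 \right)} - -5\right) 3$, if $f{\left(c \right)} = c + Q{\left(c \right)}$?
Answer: $30$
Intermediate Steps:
$a{\left(X,h \right)} = 1$ ($a{\left(X,h \right)} = 1^{-1} = 1$)
$Q{\left(N \right)} = 1$
$f{\left(c \right)} = 1 + c$ ($f{\left(c \right)} = c + 1 = 1 + c$)
$\left(f{\left(4 - 0 \right)} - -5\right) 3 = \left(\left(1 + \left(4 - 0\right)\right) - -5\right) 3 = \left(\left(1 + \left(4 + 0\right)\right) + \left(-2 + 7\right)\right) 3 = \left(\left(1 + 4\right) + 5\right) 3 = \left(5 + 5\right) 3 = 10 \cdot 3 = 30$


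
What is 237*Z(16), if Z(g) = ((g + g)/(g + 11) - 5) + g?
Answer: 25991/9 ≈ 2887.9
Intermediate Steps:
Z(g) = -5 + g + 2*g/(11 + g) (Z(g) = ((2*g)/(11 + g) - 5) + g = (2*g/(11 + g) - 5) + g = (-5 + 2*g/(11 + g)) + g = -5 + g + 2*g/(11 + g))
237*Z(16) = 237*((-55 + 16² + 8*16)/(11 + 16)) = 237*((-55 + 256 + 128)/27) = 237*((1/27)*329) = 237*(329/27) = 25991/9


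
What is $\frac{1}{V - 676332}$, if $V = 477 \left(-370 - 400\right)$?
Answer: $- \frac{1}{1043622} \approx -9.582 \cdot 10^{-7}$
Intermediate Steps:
$V = -367290$ ($V = 477 \left(-770\right) = -367290$)
$\frac{1}{V - 676332} = \frac{1}{-367290 - 676332} = \frac{1}{-1043622} = - \frac{1}{1043622}$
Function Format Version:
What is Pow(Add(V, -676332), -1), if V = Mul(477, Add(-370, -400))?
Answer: Rational(-1, 1043622) ≈ -9.5820e-7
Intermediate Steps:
V = -367290 (V = Mul(477, -770) = -367290)
Pow(Add(V, -676332), -1) = Pow(Add(-367290, -676332), -1) = Pow(-1043622, -1) = Rational(-1, 1043622)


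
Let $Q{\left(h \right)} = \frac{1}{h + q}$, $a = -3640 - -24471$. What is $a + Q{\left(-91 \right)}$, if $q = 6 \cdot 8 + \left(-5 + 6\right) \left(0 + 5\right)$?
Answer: $\frac{791577}{38} \approx 20831.0$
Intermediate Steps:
$a = 20831$ ($a = -3640 + 24471 = 20831$)
$q = 53$ ($q = 48 + 1 \cdot 5 = 48 + 5 = 53$)
$Q{\left(h \right)} = \frac{1}{53 + h}$ ($Q{\left(h \right)} = \frac{1}{h + 53} = \frac{1}{53 + h}$)
$a + Q{\left(-91 \right)} = 20831 + \frac{1}{53 - 91} = 20831 + \frac{1}{-38} = 20831 - \frac{1}{38} = \frac{791577}{38}$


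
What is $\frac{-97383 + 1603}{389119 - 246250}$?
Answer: $- \frac{95780}{142869} \approx -0.6704$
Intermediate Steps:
$\frac{-97383 + 1603}{389119 - 246250} = - \frac{95780}{142869}$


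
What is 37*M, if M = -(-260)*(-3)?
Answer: -28860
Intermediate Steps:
M = -780 (M = -26*30 = -780)
37*M = 37*(-780) = -28860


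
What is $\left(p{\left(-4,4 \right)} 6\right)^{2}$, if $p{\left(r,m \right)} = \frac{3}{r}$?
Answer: $\frac{81}{4} \approx 20.25$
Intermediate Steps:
$\left(p{\left(-4,4 \right)} 6\right)^{2} = \left(\frac{3}{-4} \cdot 6\right)^{2} = \left(3 \left(- \frac{1}{4}\right) 6\right)^{2} = \left(\left(- \frac{3}{4}\right) 6\right)^{2} = \left(- \frac{9}{2}\right)^{2} = \frac{81}{4}$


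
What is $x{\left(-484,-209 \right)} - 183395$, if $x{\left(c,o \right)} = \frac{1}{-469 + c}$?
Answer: $- \frac{174775436}{953} \approx -1.834 \cdot 10^{5}$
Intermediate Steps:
$x{\left(-484,-209 \right)} - 183395 = \frac{1}{-469 - 484} - 183395 = \frac{1}{-953} - 183395 = - \frac{1}{953} - 183395 = - \frac{174775436}{953}$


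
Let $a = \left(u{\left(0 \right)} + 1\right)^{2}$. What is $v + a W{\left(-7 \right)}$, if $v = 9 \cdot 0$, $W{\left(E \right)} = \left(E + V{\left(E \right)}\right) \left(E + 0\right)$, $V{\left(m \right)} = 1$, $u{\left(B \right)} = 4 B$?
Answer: $42$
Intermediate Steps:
$W{\left(E \right)} = E \left(1 + E\right)$ ($W{\left(E \right)} = \left(E + 1\right) \left(E + 0\right) = \left(1 + E\right) E = E \left(1 + E\right)$)
$v = 0$
$a = 1$ ($a = \left(4 \cdot 0 + 1\right)^{2} = \left(0 + 1\right)^{2} = 1^{2} = 1$)
$v + a W{\left(-7 \right)} = 0 + 1 \left(- 7 \left(1 - 7\right)\right) = 0 + 1 \left(\left(-7\right) \left(-6\right)\right) = 0 + 1 \cdot 42 = 0 + 42 = 42$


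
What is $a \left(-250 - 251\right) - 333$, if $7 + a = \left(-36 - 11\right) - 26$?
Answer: $39747$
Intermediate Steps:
$a = -80$ ($a = -7 - 73 = -80$)
$a \left(-250 - 251\right) - 333 = - 80 \left(-250 - 251\right) - 333 = \left(-80\right) \left(-501\right) - 333 = 40080 - 333 = 39747$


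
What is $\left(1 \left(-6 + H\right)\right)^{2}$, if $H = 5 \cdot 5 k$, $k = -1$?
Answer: $961$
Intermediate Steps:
$H = -25$ ($H = 5 \cdot 5 \left(-1\right) = 25 \left(-1\right) = -25$)
$\left(1 \left(-6 + H\right)\right)^{2} = \left(1 \left(-6 - 25\right)\right)^{2} = \left(1 \left(-31\right)\right)^{2} = \left(-31\right)^{2} = 961$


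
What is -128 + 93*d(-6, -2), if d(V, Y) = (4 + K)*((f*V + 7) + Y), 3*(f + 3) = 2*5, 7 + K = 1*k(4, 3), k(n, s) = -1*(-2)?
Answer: -407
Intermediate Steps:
k(n, s) = 2
K = -5 (K = -7 + 1*2 = -7 + 2 = -5)
f = ⅓ (f = -3 + (2*5)/3 = -3 + (⅓)*10 = -3 + 10/3 = ⅓ ≈ 0.33333)
d(V, Y) = -7 - Y - V/3 (d(V, Y) = (4 - 5)*((V/3 + 7) + Y) = -((7 + V/3) + Y) = -(7 + Y + V/3) = -7 - Y - V/3)
-128 + 93*d(-6, -2) = -128 + 93*(-7 - 1*(-2) - ⅓*(-6)) = -128 + 93*(-7 + 2 + 2) = -128 + 93*(-3) = -128 - 279 = -407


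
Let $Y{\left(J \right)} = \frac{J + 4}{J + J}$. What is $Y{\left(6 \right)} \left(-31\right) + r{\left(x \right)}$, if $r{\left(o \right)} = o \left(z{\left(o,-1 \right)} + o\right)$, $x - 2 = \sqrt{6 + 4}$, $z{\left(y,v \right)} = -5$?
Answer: $- \frac{131}{6} - \sqrt{10} \approx -24.996$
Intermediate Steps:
$x = 2 + \sqrt{10}$ ($x = 2 + \sqrt{6 + 4} = 2 + \sqrt{10} \approx 5.1623$)
$Y{\left(J \right)} = \frac{4 + J}{2 J}$
$r{\left(o \right)} = o \left(-5 + o\right)$
$Y{\left(6 \right)} \left(-31\right) + r{\left(x \right)} = \frac{4 + 6}{2 \cdot 6} \left(-31\right) + \left(2 + \sqrt{10}\right) \left(-5 + \left(2 + \sqrt{10}\right)\right) = \frac{1}{2} \cdot \frac{1}{6} \cdot 10 \left(-31\right) + \left(2 + \sqrt{10}\right) \left(-3 + \sqrt{10}\right) = \frac{5}{6} \left(-31\right) + \left(-3 + \sqrt{10}\right) \left(2 + \sqrt{10}\right) = - \frac{155}{6} + \left(-3 + \sqrt{10}\right) \left(2 + \sqrt{10}\right)$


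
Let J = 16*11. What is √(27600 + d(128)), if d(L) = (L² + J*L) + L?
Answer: 28*√85 ≈ 258.15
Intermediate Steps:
J = 176
d(L) = L² + 177*L (d(L) = (L² + 176*L) + L = L² + 177*L)
√(27600 + d(128)) = √(27600 + 128*(177 + 128)) = √(27600 + 128*305) = √(27600 + 39040) = √66640 = 28*√85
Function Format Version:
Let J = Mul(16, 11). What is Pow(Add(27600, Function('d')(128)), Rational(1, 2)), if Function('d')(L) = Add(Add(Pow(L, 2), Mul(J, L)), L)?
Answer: Mul(28, Pow(85, Rational(1, 2))) ≈ 258.15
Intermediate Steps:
J = 176
Function('d')(L) = Add(Pow(L, 2), Mul(177, L)) (Function('d')(L) = Add(Add(Pow(L, 2), Mul(176, L)), L) = Add(Pow(L, 2), Mul(177, L)))
Pow(Add(27600, Function('d')(128)), Rational(1, 2)) = Pow(Add(27600, Mul(128, Add(177, 128))), Rational(1, 2)) = Pow(Add(27600, Mul(128, 305)), Rational(1, 2)) = Pow(Add(27600, 39040), Rational(1, 2)) = Pow(66640, Rational(1, 2)) = Mul(28, Pow(85, Rational(1, 2)))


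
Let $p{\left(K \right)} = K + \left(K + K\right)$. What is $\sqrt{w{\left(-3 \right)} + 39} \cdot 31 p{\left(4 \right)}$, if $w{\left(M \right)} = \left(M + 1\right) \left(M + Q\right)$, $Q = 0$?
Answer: $1116 \sqrt{5} \approx 2495.5$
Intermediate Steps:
$w{\left(M \right)} = M \left(1 + M\right)$ ($w{\left(M \right)} = \left(M + 1\right) \left(M + 0\right) = \left(1 + M\right) M = M \left(1 + M\right)$)
$p{\left(K \right)} = 3 K$ ($p{\left(K \right)} = K + 2 K = 3 K$)
$\sqrt{w{\left(-3 \right)} + 39} \cdot 31 p{\left(4 \right)} = \sqrt{- 3 \left(1 - 3\right) + 39} \cdot 31 \cdot 3 \cdot 4 = \sqrt{\left(-3\right) \left(-2\right) + 39} \cdot 31 \cdot 12 = \sqrt{6 + 39} \cdot 31 \cdot 12 = \sqrt{45} \cdot 31 \cdot 12 = 3 \sqrt{5} \cdot 31 \cdot 12 = 93 \sqrt{5} \cdot 12 = 1116 \sqrt{5}$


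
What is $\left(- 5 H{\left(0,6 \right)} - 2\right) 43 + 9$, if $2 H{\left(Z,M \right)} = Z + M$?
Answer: $-722$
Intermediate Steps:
$H{\left(Z,M \right)} = \frac{M}{2} + \frac{Z}{2}$ ($H{\left(Z,M \right)} = \frac{Z + M}{2} = \frac{M + Z}{2} = \frac{M}{2} + \frac{Z}{2}$)
$\left(- 5 H{\left(0,6 \right)} - 2\right) 43 + 9 = \left(- 5 \left(\frac{1}{2} \cdot 6 + \frac{1}{2} \cdot 0\right) - 2\right) 43 + 9 = \left(- 5 \left(3 + 0\right) - 2\right) 43 + 9 = \left(\left(-5\right) 3 - 2\right) 43 + 9 = \left(-15 - 2\right) 43 + 9 = \left(-17\right) 43 + 9 = -731 + 9 = -722$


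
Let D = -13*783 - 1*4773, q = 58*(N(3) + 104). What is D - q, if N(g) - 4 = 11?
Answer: -21854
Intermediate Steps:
N(g) = 15 (N(g) = 4 + 11 = 15)
q = 6902 (q = 58*(15 + 104) = 58*119 = 6902)
D = -14952 (D = -10179 - 4773 = -14952)
D - q = -14952 - 1*6902 = -14952 - 6902 = -21854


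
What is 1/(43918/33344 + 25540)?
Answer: 16672/425824839 ≈ 3.9152e-5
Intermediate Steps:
1/(43918/33344 + 25540) = 1/(43918*(1/33344) + 25540) = 1/(21959/16672 + 25540) = 1/(425824839/16672) = 16672/425824839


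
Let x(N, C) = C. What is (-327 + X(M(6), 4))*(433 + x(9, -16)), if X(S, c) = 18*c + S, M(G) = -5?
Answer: -108420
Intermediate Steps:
X(S, c) = S + 18*c
(-327 + X(M(6), 4))*(433 + x(9, -16)) = (-327 + (-5 + 18*4))*(433 - 16) = (-327 + (-5 + 72))*417 = (-327 + 67)*417 = -260*417 = -108420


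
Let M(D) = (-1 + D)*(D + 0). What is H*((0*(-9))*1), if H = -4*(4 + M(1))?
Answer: 0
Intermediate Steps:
M(D) = D*(-1 + D) (M(D) = (-1 + D)*D = D*(-1 + D))
H = -16 (H = -4*(4 + 1*(-1 + 1)) = -4*(4 + 1*0) = -4*(4 + 0) = -4*4 = -16)
H*((0*(-9))*1) = -16*0*(-9) = -0 = -16*0 = 0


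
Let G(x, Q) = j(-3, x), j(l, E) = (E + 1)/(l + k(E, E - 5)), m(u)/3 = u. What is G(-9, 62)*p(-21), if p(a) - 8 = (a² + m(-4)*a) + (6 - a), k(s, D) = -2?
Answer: 5824/5 ≈ 1164.8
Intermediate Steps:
m(u) = 3*u
p(a) = 14 + a² - 13*a (p(a) = 8 + ((a² + (3*(-4))*a) + (6 - a)) = 8 + ((a² - 12*a) + (6 - a)) = 8 + (6 + a² - 13*a) = 14 + a² - 13*a)
j(l, E) = (1 + E)/(-2 + l) (j(l, E) = (E + 1)/(l - 2) = (1 + E)/(-2 + l))
G(x, Q) = -⅕ - x/5 (G(x, Q) = (1 + x)/(-2 - 3) = (1 + x)/(-5) = -(1 + x)/5 = -⅕ - x/5)
G(-9, 62)*p(-21) = (-⅕ - ⅕*(-9))*(14 + (-21)² - 13*(-21)) = (-⅕ + 9/5)*(14 + 441 + 273) = (8/5)*728 = 5824/5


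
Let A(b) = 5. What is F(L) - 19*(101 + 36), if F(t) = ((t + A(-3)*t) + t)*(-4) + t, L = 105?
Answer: -5438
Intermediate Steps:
F(t) = -27*t (F(t) = ((t + 5*t) + t)*(-4) + t = (6*t + t)*(-4) + t = (7*t)*(-4) + t = -28*t + t = -27*t)
F(L) - 19*(101 + 36) = -27*105 - 19*(101 + 36) = -2835 - 19*137 = -2835 - 2603 = -5438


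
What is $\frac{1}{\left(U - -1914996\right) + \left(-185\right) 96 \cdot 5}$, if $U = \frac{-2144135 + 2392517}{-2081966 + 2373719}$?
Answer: $\frac{32417}{59199823330} \approx 5.4759 \cdot 10^{-7}$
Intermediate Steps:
$U = \frac{27598}{32417}$ ($U = \frac{248382}{291753} = 248382 \cdot \frac{1}{291753} = \frac{27598}{32417} \approx 0.85134$)
$\frac{1}{\left(U - -1914996\right) + \left(-185\right) 96 \cdot 5} = \frac{1}{\left(\frac{27598}{32417} - -1914996\right) + \left(-185\right) 96 \cdot 5} = \frac{1}{\left(\frac{27598}{32417} + 1914996\right) - 88800} = \frac{1}{\frac{62078452930}{32417} - 88800} = \frac{1}{\frac{59199823330}{32417}} = \frac{32417}{59199823330}$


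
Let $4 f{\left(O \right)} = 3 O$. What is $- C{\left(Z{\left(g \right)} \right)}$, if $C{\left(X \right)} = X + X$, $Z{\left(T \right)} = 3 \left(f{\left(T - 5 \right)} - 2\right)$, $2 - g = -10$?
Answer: $- \frac{39}{2} \approx -19.5$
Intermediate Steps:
$g = 12$ ($g = 2 - -10 = 2 + 10 = 12$)
$f{\left(O \right)} = \frac{3 O}{4}$
$Z{\left(T \right)} = - \frac{69}{4} + \frac{9 T}{4}$ ($Z{\left(T \right)} = 3 \left(\frac{3 \left(T - 5\right)}{4} - 2\right) = 3 \left(\frac{3 \left(-5 + T\right)}{4} - 2\right) = 3 \left(\left(- \frac{15}{4} + \frac{3 T}{4}\right) - 2\right) = 3 \left(- \frac{23}{4} + \frac{3 T}{4}\right) = - \frac{69}{4} + \frac{9 T}{4}$)
$C{\left(X \right)} = 2 X$
$- C{\left(Z{\left(g \right)} \right)} = - 2 \left(- \frac{69}{4} + \frac{9}{4} \cdot 12\right) = - 2 \left(- \frac{69}{4} + 27\right) = - \frac{2 \cdot 39}{4} = \left(-1\right) \frac{39}{2} = - \frac{39}{2}$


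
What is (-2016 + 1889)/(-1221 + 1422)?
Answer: -127/201 ≈ -0.63184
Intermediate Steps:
(-2016 + 1889)/(-1221 + 1422) = -127/201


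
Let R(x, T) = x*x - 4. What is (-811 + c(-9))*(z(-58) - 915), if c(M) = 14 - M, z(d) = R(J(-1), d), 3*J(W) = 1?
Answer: 6516760/9 ≈ 7.2408e+5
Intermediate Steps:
J(W) = ⅓ (J(W) = (⅓)*1 = ⅓)
R(x, T) = -4 + x² (R(x, T) = x² - 4 = -4 + x²)
z(d) = -35/9 (z(d) = -4 + (⅓)² = -4 + ⅑ = -35/9)
(-811 + c(-9))*(z(-58) - 915) = (-811 + (14 - 1*(-9)))*(-35/9 - 915) = (-811 + (14 + 9))*(-8270/9) = (-811 + 23)*(-8270/9) = -788*(-8270/9) = 6516760/9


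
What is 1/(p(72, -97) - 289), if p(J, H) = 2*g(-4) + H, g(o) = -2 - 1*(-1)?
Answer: -1/388 ≈ -0.0025773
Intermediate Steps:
g(o) = -1 (g(o) = -2 + 1 = -1)
p(J, H) = -2 + H (p(J, H) = 2*(-1) + H = -2 + H)
1/(p(72, -97) - 289) = 1/((-2 - 97) - 289) = 1/(-99 - 289) = 1/(-388) = -1/388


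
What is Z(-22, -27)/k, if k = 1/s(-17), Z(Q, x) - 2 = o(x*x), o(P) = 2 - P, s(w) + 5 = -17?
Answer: 15950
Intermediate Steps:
s(w) = -22 (s(w) = -5 - 17 = -22)
Z(Q, x) = 4 - x² (Z(Q, x) = 2 + (2 - x*x) = 2 + (2 - x²) = 4 - x²)
k = -1/22 (k = 1/(-22) = -1/22 ≈ -0.045455)
Z(-22, -27)/k = (4 - 1*(-27)²)/(-1/22) = (4 - 1*729)*(-22) = (4 - 729)*(-22) = -725*(-22) = 15950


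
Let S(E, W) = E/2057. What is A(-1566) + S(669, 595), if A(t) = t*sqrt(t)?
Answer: 669/2057 - 4698*I*sqrt(174) ≈ 0.32523 - 61971.0*I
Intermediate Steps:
S(E, W) = E/2057 (S(E, W) = E*(1/2057) = E/2057)
A(t) = t**(3/2)
A(-1566) + S(669, 595) = (-1566)**(3/2) + (1/2057)*669 = -4698*I*sqrt(174) + 669/2057 = 669/2057 - 4698*I*sqrt(174)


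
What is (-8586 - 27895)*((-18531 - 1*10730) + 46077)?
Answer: -613464496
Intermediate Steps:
(-8586 - 27895)*((-18531 - 1*10730) + 46077) = -36481*((-18531 - 10730) + 46077) = -36481*(-29261 + 46077) = -36481*16816 = -613464496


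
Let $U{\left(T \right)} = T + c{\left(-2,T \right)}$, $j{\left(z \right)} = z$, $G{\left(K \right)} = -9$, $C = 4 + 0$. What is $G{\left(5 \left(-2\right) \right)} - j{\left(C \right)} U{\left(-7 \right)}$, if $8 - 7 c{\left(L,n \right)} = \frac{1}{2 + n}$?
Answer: $\frac{501}{35} \approx 14.314$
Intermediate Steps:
$C = 4$
$c{\left(L,n \right)} = \frac{8}{7} - \frac{1}{7 \left(2 + n\right)}$
$U{\left(T \right)} = T + \frac{15 + 8 T}{7 \left(2 + T\right)}$
$G{\left(5 \left(-2\right) \right)} - j{\left(C \right)} U{\left(-7 \right)} = -9 - 4 \frac{15 + 7 \left(-7\right)^{2} + 22 \left(-7\right)}{7 \left(2 - 7\right)} = -9 - 4 \frac{15 + 7 \cdot 49 - 154}{7 \left(-5\right)} = -9 - 4 \cdot \frac{1}{7} \left(- \frac{1}{5}\right) \left(15 + 343 - 154\right) = -9 - 4 \cdot \frac{1}{7} \left(- \frac{1}{5}\right) 204 = -9 - 4 \left(- \frac{204}{35}\right) = -9 - - \frac{816}{35} = -9 + \frac{816}{35} = \frac{501}{35}$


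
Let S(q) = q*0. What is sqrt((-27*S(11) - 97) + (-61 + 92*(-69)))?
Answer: I*sqrt(6506) ≈ 80.66*I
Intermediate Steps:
S(q) = 0
sqrt((-27*S(11) - 97) + (-61 + 92*(-69))) = sqrt((-27*0 - 97) + (-61 + 92*(-69))) = sqrt((0 - 97) + (-61 - 6348)) = sqrt(-97 - 6409) = sqrt(-6506) = I*sqrt(6506)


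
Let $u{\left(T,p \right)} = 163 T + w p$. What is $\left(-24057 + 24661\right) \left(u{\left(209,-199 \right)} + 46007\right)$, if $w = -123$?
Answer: $63148804$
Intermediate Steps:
$u{\left(T,p \right)} = - 123 p + 163 T$ ($u{\left(T,p \right)} = 163 T - 123 p = - 123 p + 163 T$)
$\left(-24057 + 24661\right) \left(u{\left(209,-199 \right)} + 46007\right) = \left(-24057 + 24661\right) \left(\left(\left(-123\right) \left(-199\right) + 163 \cdot 209\right) + 46007\right) = 604 \left(\left(24477 + 34067\right) + 46007\right) = 604 \left(58544 + 46007\right) = 604 \cdot 104551 = 63148804$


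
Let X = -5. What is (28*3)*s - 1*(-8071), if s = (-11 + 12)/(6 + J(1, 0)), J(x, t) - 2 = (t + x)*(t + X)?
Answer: 8099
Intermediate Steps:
J(x, t) = 2 + (-5 + t)*(t + x) (J(x, t) = 2 + (t + x)*(t - 5) = 2 + (t + x)*(-5 + t) = 2 + (-5 + t)*(t + x))
s = 1/3 (s = (-11 + 12)/(6 + (2 + 0**2 - 5*0 - 5*1 + 0*1)) = 1/(6 + (2 + 0 + 0 - 5 + 0)) = 1/(6 - 3) = 1/3 ≈ 0.33333)
(28*3)*s - 1*(-8071) = (28*3)*(1/3) - 1*(-8071) = 84*(1/3) + 8071 = 28 + 8071 = 8099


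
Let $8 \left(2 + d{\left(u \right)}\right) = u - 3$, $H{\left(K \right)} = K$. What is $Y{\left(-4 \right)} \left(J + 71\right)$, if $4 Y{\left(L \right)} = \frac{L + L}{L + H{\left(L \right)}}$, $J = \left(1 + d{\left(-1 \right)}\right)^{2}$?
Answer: $\frac{293}{16} \approx 18.313$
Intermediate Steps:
$d{\left(u \right)} = - \frac{19}{8} + \frac{u}{8}$ ($d{\left(u \right)} = -2 + \frac{u - 3}{8} = -2 + \frac{-3 + u}{8} = -2 + \left(- \frac{3}{8} + \frac{u}{8}\right) = - \frac{19}{8} + \frac{u}{8}$)
$J = \frac{9}{4}$ ($J = \left(1 + \left(- \frac{19}{8} + \frac{1}{8} \left(-1\right)\right)\right)^{2} = \left(1 - \frac{5}{2}\right)^{2} = \left(- \frac{3}{2}\right)^{2} = \frac{9}{4} \approx 2.25$)
$Y{\left(L \right)} = \frac{1}{4}$ ($Y{\left(L \right)} = \frac{\left(L + L\right) \frac{1}{L + L}}{4} = \frac{2 L \frac{1}{2 L}}{4} = \frac{1}{4} \cdot 1 = \frac{1}{4}$)
$Y{\left(-4 \right)} \left(J + 71\right) = \frac{\frac{9}{4} + 71}{4} = \frac{1}{4} \cdot \frac{293}{4} = \frac{293}{16}$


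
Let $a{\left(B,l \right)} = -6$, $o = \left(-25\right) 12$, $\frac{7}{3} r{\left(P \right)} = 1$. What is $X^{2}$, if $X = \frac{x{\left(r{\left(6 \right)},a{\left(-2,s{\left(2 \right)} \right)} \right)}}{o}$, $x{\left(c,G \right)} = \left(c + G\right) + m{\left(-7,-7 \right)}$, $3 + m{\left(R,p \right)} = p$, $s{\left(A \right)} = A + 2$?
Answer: $\frac{11881}{4410000} \approx 0.0026941$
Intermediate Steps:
$r{\left(P \right)} = \frac{3}{7}$ ($r{\left(P \right)} = \frac{3}{7} \cdot 1 = \frac{3}{7}$)
$s{\left(A \right)} = 2 + A$
$o = -300$
$m{\left(R,p \right)} = -3 + p$
$x{\left(c,G \right)} = -10 + G + c$ ($x{\left(c,G \right)} = \left(c + G\right) - 10 = \left(G + c\right) - 10 = -10 + G + c$)
$X = \frac{109}{2100}$ ($X = \frac{-10 - 6 + \frac{3}{7}}{-300} = \left(- \frac{109}{7}\right) \left(- \frac{1}{300}\right) = \frac{109}{2100} \approx 0.051905$)
$X^{2} = \left(\frac{109}{2100}\right)^{2} = \frac{11881}{4410000}$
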